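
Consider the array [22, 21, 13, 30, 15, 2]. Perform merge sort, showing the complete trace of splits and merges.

Merge sort trace:

Split: [22, 21, 13, 30, 15, 2] -> [22, 21, 13] and [30, 15, 2]
  Split: [22, 21, 13] -> [22] and [21, 13]
    Split: [21, 13] -> [21] and [13]
    Merge: [21] + [13] -> [13, 21]
  Merge: [22] + [13, 21] -> [13, 21, 22]
  Split: [30, 15, 2] -> [30] and [15, 2]
    Split: [15, 2] -> [15] and [2]
    Merge: [15] + [2] -> [2, 15]
  Merge: [30] + [2, 15] -> [2, 15, 30]
Merge: [13, 21, 22] + [2, 15, 30] -> [2, 13, 15, 21, 22, 30]

Final sorted array: [2, 13, 15, 21, 22, 30]

The merge sort proceeds by recursively splitting the array and merging sorted halves.
After all merges, the sorted array is [2, 13, 15, 21, 22, 30].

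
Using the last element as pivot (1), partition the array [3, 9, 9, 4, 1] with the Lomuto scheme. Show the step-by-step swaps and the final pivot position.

Lomuto partition with pivot = 1:

Initial array: [3, 9, 9, 4, 1]

arr[0]=3 > 1: no swap
arr[1]=9 > 1: no swap
arr[2]=9 > 1: no swap
arr[3]=4 > 1: no swap

Place pivot at position 0: [1, 9, 9, 4, 3]
Pivot position: 0

After partitioning with pivot 1, the array becomes [1, 9, 9, 4, 3]. The pivot is placed at index 0. All elements to the left of the pivot are <= 1, and all elements to the right are > 1.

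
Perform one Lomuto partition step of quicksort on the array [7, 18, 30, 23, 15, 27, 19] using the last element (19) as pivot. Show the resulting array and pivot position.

Lomuto partition with pivot = 19:

Initial array: [7, 18, 30, 23, 15, 27, 19]

arr[0]=7 <= 19: swap with position 0, array becomes [7, 18, 30, 23, 15, 27, 19]
arr[1]=18 <= 19: swap with position 1, array becomes [7, 18, 30, 23, 15, 27, 19]
arr[2]=30 > 19: no swap
arr[3]=23 > 19: no swap
arr[4]=15 <= 19: swap with position 2, array becomes [7, 18, 15, 23, 30, 27, 19]
arr[5]=27 > 19: no swap

Place pivot at position 3: [7, 18, 15, 19, 30, 27, 23]
Pivot position: 3

After partitioning with pivot 19, the array becomes [7, 18, 15, 19, 30, 27, 23]. The pivot is placed at index 3. All elements to the left of the pivot are <= 19, and all elements to the right are > 19.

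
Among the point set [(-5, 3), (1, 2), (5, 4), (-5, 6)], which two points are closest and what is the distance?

Computing all pairwise distances among 4 points:

d((-5, 3), (1, 2)) = 6.0828
d((-5, 3), (5, 4)) = 10.0499
d((-5, 3), (-5, 6)) = 3.0 <-- minimum
d((1, 2), (5, 4)) = 4.4721
d((1, 2), (-5, 6)) = 7.2111
d((5, 4), (-5, 6)) = 10.198

Closest pair: (-5, 3) and (-5, 6) with distance 3.0

The closest pair is (-5, 3) and (-5, 6) with Euclidean distance 3.0. For 4 points, brute-force pairwise comparison is shown above. For large n, the divide-and-conquer algorithm (sort by x, recurse on halves, check the dividing strip) achieves O(n log n).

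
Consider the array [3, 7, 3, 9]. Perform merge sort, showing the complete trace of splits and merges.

Merge sort trace:

Split: [3, 7, 3, 9] -> [3, 7] and [3, 9]
  Split: [3, 7] -> [3] and [7]
  Merge: [3] + [7] -> [3, 7]
  Split: [3, 9] -> [3] and [9]
  Merge: [3] + [9] -> [3, 9]
Merge: [3, 7] + [3, 9] -> [3, 3, 7, 9]

Final sorted array: [3, 3, 7, 9]

The merge sort proceeds by recursively splitting the array and merging sorted halves.
After all merges, the sorted array is [3, 3, 7, 9].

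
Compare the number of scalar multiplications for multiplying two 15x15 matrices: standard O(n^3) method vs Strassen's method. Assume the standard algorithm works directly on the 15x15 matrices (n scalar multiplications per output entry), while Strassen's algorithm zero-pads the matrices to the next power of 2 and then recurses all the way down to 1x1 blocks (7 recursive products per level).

Matrix multiplication for 15x15 matrices:

Strassen's algorithm requires power-of-2 dimensions. Pad 15x15 to 16x16 (next power of 2).

Standard algorithm: 15^3 = 3375 multiplications
Strassen's algorithm: 7^(log2(16)) = 7^4 = 2401 multiplications
Savings: 3375 - 2401 = 974 multiplications

Standard: 3375 multiplications (15^3). Strassen: 2401 multiplications (7^4, after padding to 16x16). Strassen reduces 8 recursive multiplications to 7 at each level.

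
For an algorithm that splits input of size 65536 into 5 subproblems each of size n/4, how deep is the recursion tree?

For divide and conquer with division factor 4:

Problem sizes at each level:
Level 0: 65536
Level 1: 16384
Level 2: 4096
Level 3: 1024
Level 4: 256
Level 5: 64
Level 6: 16
Level 7: 4
Level 8: 1

The root is level 0 and the size-1 base case is level 8 (the tree spans levels 0 through 8, i.e. 9 levels counting the root), so the depth is the number of divisions: log_4(65536) = 8

The recursion tree depth is log_4(65536) = 8. At each level, the problem size is divided by 4, so it takes 8 divisions to reduce to a base case of size 1. The algorithm makes 5 recursive calls at each level.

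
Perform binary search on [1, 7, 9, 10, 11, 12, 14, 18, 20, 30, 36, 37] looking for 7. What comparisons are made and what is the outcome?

Binary search for 7 in [1, 7, 9, 10, 11, 12, 14, 18, 20, 30, 36, 37]:

lo=0, hi=11, mid=5, arr[mid]=12 -> 12 > 7, search left half
lo=0, hi=4, mid=2, arr[mid]=9 -> 9 > 7, search left half
lo=0, hi=1, mid=0, arr[mid]=1 -> 1 < 7, search right half
lo=1, hi=1, mid=1, arr[mid]=7 -> Found target at index 1!

Binary search finds 7 at index 1 after 4 comparisons. The search repeatedly halves the search space by comparing with the middle element.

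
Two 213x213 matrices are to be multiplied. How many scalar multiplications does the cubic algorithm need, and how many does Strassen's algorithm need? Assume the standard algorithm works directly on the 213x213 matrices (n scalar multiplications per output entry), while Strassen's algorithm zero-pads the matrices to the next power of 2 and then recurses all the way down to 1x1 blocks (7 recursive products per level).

Matrix multiplication for 213x213 matrices:

Strassen's algorithm requires power-of-2 dimensions. Pad 213x213 to 256x256 (next power of 2).

Standard algorithm: 213^3 = 9663597 multiplications
Strassen's algorithm: 7^(log2(256)) = 7^8 = 5764801 multiplications
Savings: 9663597 - 5764801 = 3898796 multiplications

Standard: 9663597 multiplications (213^3). Strassen: 5764801 multiplications (7^8, after padding to 256x256). Strassen reduces 8 recursive multiplications to 7 at each level.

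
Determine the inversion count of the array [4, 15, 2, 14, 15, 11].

Finding inversions in [4, 15, 2, 14, 15, 11]:

(0, 2): arr[0]=4 > arr[2]=2
(1, 2): arr[1]=15 > arr[2]=2
(1, 3): arr[1]=15 > arr[3]=14
(1, 5): arr[1]=15 > arr[5]=11
(3, 5): arr[3]=14 > arr[5]=11
(4, 5): arr[4]=15 > arr[5]=11

Total inversions: 6

The array has 6 inversion(s): (0,2), (1,2), (1,3), (1,5), (3,5), (4,5). Each pair (i,j) satisfies i < j and arr[i] > arr[j].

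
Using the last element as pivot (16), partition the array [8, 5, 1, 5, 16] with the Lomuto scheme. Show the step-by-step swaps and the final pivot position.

Lomuto partition with pivot = 16:

Initial array: [8, 5, 1, 5, 16]

arr[0]=8 <= 16: swap with position 0, array becomes [8, 5, 1, 5, 16]
arr[1]=5 <= 16: swap with position 1, array becomes [8, 5, 1, 5, 16]
arr[2]=1 <= 16: swap with position 2, array becomes [8, 5, 1, 5, 16]
arr[3]=5 <= 16: swap with position 3, array becomes [8, 5, 1, 5, 16]

Place pivot at position 4: [8, 5, 1, 5, 16]
Pivot position: 4

After partitioning with pivot 16, the array becomes [8, 5, 1, 5, 16]. The pivot is placed at index 4. All elements to the left of the pivot are <= 16, and all elements to the right are > 16.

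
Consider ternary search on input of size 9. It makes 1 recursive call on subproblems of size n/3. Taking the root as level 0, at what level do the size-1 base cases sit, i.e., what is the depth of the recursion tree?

For divide and conquer with division factor 3:

Problem sizes at each level:
Level 0: 9
Level 1: 3
Level 2: 1

The root is level 0 and the size-1 base case is level 2 (the tree spans levels 0 through 2, i.e. 3 levels counting the root), so the depth is the number of divisions: log_3(9) = 2

The recursion tree depth is log_3(9) = 2. At each level, the problem size is divided by 3, so it takes 2 divisions to reduce to a base case of size 1. The algorithm makes 1 recursive call at each level.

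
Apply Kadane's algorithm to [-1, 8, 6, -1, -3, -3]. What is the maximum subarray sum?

Using Kadane's algorithm on [-1, 8, 6, -1, -3, -3]:

Scanning through the array:
Position 1 (value 8): max_ending_here = 8, max_so_far = 8
Position 2 (value 6): max_ending_here = 14, max_so_far = 14
Position 3 (value -1): max_ending_here = 13, max_so_far = 14
Position 4 (value -3): max_ending_here = 10, max_so_far = 14
Position 5 (value -3): max_ending_here = 7, max_so_far = 14

Maximum subarray: [8, 6]
Maximum sum: 14

The maximum subarray is [8, 6] with sum 14. This subarray runs from index 1 to index 2.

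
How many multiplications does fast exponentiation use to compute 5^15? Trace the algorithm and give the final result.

Computing 5^15 by squaring (build up from 5^1; each line after the first costs one multiplication):

5^1 = 5
5^2 = (5^1)^2 = 5^2 = 25
5^3 = 5 * 5^2 = 5 * 25 = 125
5^6 = (5^3)^2 = 125^2 = 15625
5^7 = 5 * 5^6 = 5 * 15625 = 78125
5^14 = (5^7)^2 = 78125^2 = 6103515625
5^15 = 5 * 5^14 = 5 * 6103515625 = 30517578125

Result: 30517578125
Multiplications needed: 6 (6 lines after 5^1)

5^15 = 30517578125. Using exponentiation by squaring, this requires 6 multiplications. The key idea: if the exponent is even, square the half-power; if odd, multiply by the base once.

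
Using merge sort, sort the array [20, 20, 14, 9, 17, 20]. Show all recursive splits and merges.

Merge sort trace:

Split: [20, 20, 14, 9, 17, 20] -> [20, 20, 14] and [9, 17, 20]
  Split: [20, 20, 14] -> [20] and [20, 14]
    Split: [20, 14] -> [20] and [14]
    Merge: [20] + [14] -> [14, 20]
  Merge: [20] + [14, 20] -> [14, 20, 20]
  Split: [9, 17, 20] -> [9] and [17, 20]
    Split: [17, 20] -> [17] and [20]
    Merge: [17] + [20] -> [17, 20]
  Merge: [9] + [17, 20] -> [9, 17, 20]
Merge: [14, 20, 20] + [9, 17, 20] -> [9, 14, 17, 20, 20, 20]

Final sorted array: [9, 14, 17, 20, 20, 20]

The merge sort proceeds by recursively splitting the array and merging sorted halves.
After all merges, the sorted array is [9, 14, 17, 20, 20, 20].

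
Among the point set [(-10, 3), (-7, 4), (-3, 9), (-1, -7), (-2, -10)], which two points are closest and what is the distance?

Computing all pairwise distances among 5 points:

d((-10, 3), (-7, 4)) = 3.1623 <-- minimum
d((-10, 3), (-3, 9)) = 9.2195
d((-10, 3), (-1, -7)) = 13.4536
d((-10, 3), (-2, -10)) = 15.2643
d((-7, 4), (-3, 9)) = 6.4031
d((-7, 4), (-1, -7)) = 12.53
d((-7, 4), (-2, -10)) = 14.8661
d((-3, 9), (-1, -7)) = 16.1245
d((-3, 9), (-2, -10)) = 19.0263
d((-1, -7), (-2, -10)) = 3.1623 <-- minimum

Minimum distance: 3.1623 (tie among 2 pairs: (-10, 3) and (-7, 4); (-1, -7) and (-2, -10))

The minimum Euclidean distance is 3.1623. There is a tie: 2 pairs achieve this minimum — (-10, 3) and (-7, 4); (-1, -7) and (-2, -10). Any of these is a valid closest pair. For 5 points, brute-force pairwise comparison is shown above. For large n, the divide-and-conquer algorithm (sort by x, recurse on halves, check the dividing strip) achieves O(n log n).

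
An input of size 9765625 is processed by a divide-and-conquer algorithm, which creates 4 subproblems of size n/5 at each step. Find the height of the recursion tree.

For divide and conquer with division factor 5:

Problem sizes at each level:
Level 0: 9765625
Level 1: 1953125
Level 2: 390625
Level 3: 78125
Level 4: 15625
Level 5: 3125
Level 6: 625
Level 7: 125
Level 8: 25
Level 9: 5
Level 10: 1

The root is level 0 and the size-1 base case is level 10 (the tree spans levels 0 through 10, i.e. 11 levels counting the root), so the depth is the number of divisions: log_5(9765625) = 10

The recursion tree depth is log_5(9765625) = 10. At each level, the problem size is divided by 5, so it takes 10 divisions to reduce to a base case of size 1. The algorithm makes 4 recursive calls at each level.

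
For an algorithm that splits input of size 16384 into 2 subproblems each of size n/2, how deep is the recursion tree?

For divide and conquer with division factor 2:

Problem sizes at each level:
Level 0: 16384
Level 1: 8192
Level 2: 4096
Level 3: 2048
Level 4: 1024
Level 5: 512
Level 6: 256
Level 7: 128
Level 8: 64
Level 9: 32
Level 10: 16
Level 11: 8
Level 12: 4
Level 13: 2
Level 14: 1

The root is level 0 and the size-1 base case is level 14 (the tree spans levels 0 through 14, i.e. 15 levels counting the root), so the depth is the number of divisions: log_2(16384) = 14

The recursion tree depth is log_2(16384) = 14. At each level, the problem size is divided by 2, so it takes 14 divisions to reduce to a base case of size 1. The algorithm makes 2 recursive calls at each level.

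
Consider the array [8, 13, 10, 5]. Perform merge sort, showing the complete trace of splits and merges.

Merge sort trace:

Split: [8, 13, 10, 5] -> [8, 13] and [10, 5]
  Split: [8, 13] -> [8] and [13]
  Merge: [8] + [13] -> [8, 13]
  Split: [10, 5] -> [10] and [5]
  Merge: [10] + [5] -> [5, 10]
Merge: [8, 13] + [5, 10] -> [5, 8, 10, 13]

Final sorted array: [5, 8, 10, 13]

The merge sort proceeds by recursively splitting the array and merging sorted halves.
After all merges, the sorted array is [5, 8, 10, 13].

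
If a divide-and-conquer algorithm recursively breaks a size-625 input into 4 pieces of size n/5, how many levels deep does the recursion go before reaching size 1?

For divide and conquer with division factor 5:

Problem sizes at each level:
Level 0: 625
Level 1: 125
Level 2: 25
Level 3: 5
Level 4: 1

The root is level 0 and the size-1 base case is level 4 (the tree spans levels 0 through 4, i.e. 5 levels counting the root), so the depth is the number of divisions: log_5(625) = 4

The recursion tree depth is log_5(625) = 4. At each level, the problem size is divided by 5, so it takes 4 divisions to reduce to a base case of size 1. The algorithm makes 4 recursive calls at each level.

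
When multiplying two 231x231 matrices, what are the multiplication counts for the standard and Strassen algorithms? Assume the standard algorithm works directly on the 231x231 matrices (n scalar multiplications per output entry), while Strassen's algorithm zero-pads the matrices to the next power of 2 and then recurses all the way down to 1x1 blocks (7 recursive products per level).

Matrix multiplication for 231x231 matrices:

Strassen's algorithm requires power-of-2 dimensions. Pad 231x231 to 256x256 (next power of 2).

Standard algorithm: 231^3 = 12326391 multiplications
Strassen's algorithm: 7^(log2(256)) = 7^8 = 5764801 multiplications
Savings: 12326391 - 5764801 = 6561590 multiplications

Standard: 12326391 multiplications (231^3). Strassen: 5764801 multiplications (7^8, after padding to 256x256). Strassen reduces 8 recursive multiplications to 7 at each level.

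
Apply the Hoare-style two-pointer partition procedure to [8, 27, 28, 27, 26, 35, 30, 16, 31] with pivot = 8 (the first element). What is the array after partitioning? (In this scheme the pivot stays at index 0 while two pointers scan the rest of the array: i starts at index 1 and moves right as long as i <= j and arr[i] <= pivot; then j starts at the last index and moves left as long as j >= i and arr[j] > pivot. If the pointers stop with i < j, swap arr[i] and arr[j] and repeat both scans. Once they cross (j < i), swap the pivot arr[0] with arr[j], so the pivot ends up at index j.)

Hoare-style two-pointer partition with pivot = 8:

Initial array: [8, 27, 28, 27, 26, 35, 30, 16, 31]

Pointers start at i = 1, j = 8.
i ends at 1, j ends at 0: the pointers have crossed (j < i), so scanning stops.

j = 0, so swapping arr[0] with arr[j] leaves the pivot at position 0: [8, 27, 28, 27, 26, 35, 30, 16, 31]
Pivot position: 0

After partitioning with pivot 8, the array becomes [8, 27, 28, 27, 26, 35, 30, 16, 31]. The pivot is placed at index 0. All elements to the left of the pivot are <= 8, and all elements to the right are > 8.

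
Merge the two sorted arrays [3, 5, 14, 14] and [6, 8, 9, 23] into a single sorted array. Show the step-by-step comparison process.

Merging process:

Compare 3 vs 6: take 3 from left. Merged: [3]
Compare 5 vs 6: take 5 from left. Merged: [3, 5]
Compare 14 vs 6: take 6 from right. Merged: [3, 5, 6]
Compare 14 vs 8: take 8 from right. Merged: [3, 5, 6, 8]
Compare 14 vs 9: take 9 from right. Merged: [3, 5, 6, 8, 9]
Compare 14 vs 23: take 14 from left. Merged: [3, 5, 6, 8, 9, 14]
Compare 14 vs 23: take 14 from left. Merged: [3, 5, 6, 8, 9, 14, 14]
Append remaining from right: [23]. Merged: [3, 5, 6, 8, 9, 14, 14, 23]

Final merged array: [3, 5, 6, 8, 9, 14, 14, 23]
Total comparisons: 7

The merged array is [3, 5, 6, 8, 9, 14, 14, 23], requiring 7 comparisons. The merge step runs in O(n) time where n is the total number of elements.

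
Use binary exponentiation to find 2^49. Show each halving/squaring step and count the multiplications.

Computing 2^49 by squaring (build up from 2^1; each line after the first costs one multiplication):

2^1 = 2
2^2 = (2^1)^2 = 2^2 = 4
2^3 = 2 * 2^2 = 2 * 4 = 8
2^6 = (2^3)^2 = 8^2 = 64
2^12 = (2^6)^2 = 64^2 = 4096
2^24 = (2^12)^2 = 4096^2 = 16777216
2^48 = (2^24)^2 = 16777216^2 = 281474976710656
2^49 = 2 * 2^48 = 2 * 281474976710656 = 562949953421312

Result: 562949953421312
Multiplications needed: 7 (7 lines after 2^1)

2^49 = 562949953421312. Using exponentiation by squaring, this requires 7 multiplications. The key idea: if the exponent is even, square the half-power; if odd, multiply by the base once.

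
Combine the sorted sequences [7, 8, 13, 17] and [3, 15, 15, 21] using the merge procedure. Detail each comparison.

Merging process:

Compare 7 vs 3: take 3 from right. Merged: [3]
Compare 7 vs 15: take 7 from left. Merged: [3, 7]
Compare 8 vs 15: take 8 from left. Merged: [3, 7, 8]
Compare 13 vs 15: take 13 from left. Merged: [3, 7, 8, 13]
Compare 17 vs 15: take 15 from right. Merged: [3, 7, 8, 13, 15]
Compare 17 vs 15: take 15 from right. Merged: [3, 7, 8, 13, 15, 15]
Compare 17 vs 21: take 17 from left. Merged: [3, 7, 8, 13, 15, 15, 17]
Append remaining from right: [21]. Merged: [3, 7, 8, 13, 15, 15, 17, 21]

Final merged array: [3, 7, 8, 13, 15, 15, 17, 21]
Total comparisons: 7

The merged array is [3, 7, 8, 13, 15, 15, 17, 21], requiring 7 comparisons. The merge step runs in O(n) time where n is the total number of elements.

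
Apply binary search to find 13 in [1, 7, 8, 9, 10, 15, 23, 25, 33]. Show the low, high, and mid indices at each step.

Binary search for 13 in [1, 7, 8, 9, 10, 15, 23, 25, 33]:

lo=0, hi=8, mid=4, arr[mid]=10 -> 10 < 13, search right half
lo=5, hi=8, mid=6, arr[mid]=23 -> 23 > 13, search left half
lo=5, hi=5, mid=5, arr[mid]=15 -> 15 > 13, search left half
lo=5 > hi=4, target 13 not found

Binary search determines that 13 is not in the array after 3 comparisons. The search space was exhausted without finding the target.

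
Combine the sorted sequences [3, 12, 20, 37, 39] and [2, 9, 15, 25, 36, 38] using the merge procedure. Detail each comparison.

Merging process:

Compare 3 vs 2: take 2 from right. Merged: [2]
Compare 3 vs 9: take 3 from left. Merged: [2, 3]
Compare 12 vs 9: take 9 from right. Merged: [2, 3, 9]
Compare 12 vs 15: take 12 from left. Merged: [2, 3, 9, 12]
Compare 20 vs 15: take 15 from right. Merged: [2, 3, 9, 12, 15]
Compare 20 vs 25: take 20 from left. Merged: [2, 3, 9, 12, 15, 20]
Compare 37 vs 25: take 25 from right. Merged: [2, 3, 9, 12, 15, 20, 25]
Compare 37 vs 36: take 36 from right. Merged: [2, 3, 9, 12, 15, 20, 25, 36]
Compare 37 vs 38: take 37 from left. Merged: [2, 3, 9, 12, 15, 20, 25, 36, 37]
Compare 39 vs 38: take 38 from right. Merged: [2, 3, 9, 12, 15, 20, 25, 36, 37, 38]
Append remaining from left: [39]. Merged: [2, 3, 9, 12, 15, 20, 25, 36, 37, 38, 39]

Final merged array: [2, 3, 9, 12, 15, 20, 25, 36, 37, 38, 39]
Total comparisons: 10

The merged array is [2, 3, 9, 12, 15, 20, 25, 36, 37, 38, 39], requiring 10 comparisons. The merge step runs in O(n) time where n is the total number of elements.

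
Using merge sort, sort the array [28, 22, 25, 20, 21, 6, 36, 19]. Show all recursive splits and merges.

Merge sort trace:

Split: [28, 22, 25, 20, 21, 6, 36, 19] -> [28, 22, 25, 20] and [21, 6, 36, 19]
  Split: [28, 22, 25, 20] -> [28, 22] and [25, 20]
    Split: [28, 22] -> [28] and [22]
    Merge: [28] + [22] -> [22, 28]
    Split: [25, 20] -> [25] and [20]
    Merge: [25] + [20] -> [20, 25]
  Merge: [22, 28] + [20, 25] -> [20, 22, 25, 28]
  Split: [21, 6, 36, 19] -> [21, 6] and [36, 19]
    Split: [21, 6] -> [21] and [6]
    Merge: [21] + [6] -> [6, 21]
    Split: [36, 19] -> [36] and [19]
    Merge: [36] + [19] -> [19, 36]
  Merge: [6, 21] + [19, 36] -> [6, 19, 21, 36]
Merge: [20, 22, 25, 28] + [6, 19, 21, 36] -> [6, 19, 20, 21, 22, 25, 28, 36]

Final sorted array: [6, 19, 20, 21, 22, 25, 28, 36]

The merge sort proceeds by recursively splitting the array and merging sorted halves.
After all merges, the sorted array is [6, 19, 20, 21, 22, 25, 28, 36].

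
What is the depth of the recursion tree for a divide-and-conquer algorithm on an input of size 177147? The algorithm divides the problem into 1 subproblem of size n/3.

For divide and conquer with division factor 3:

Problem sizes at each level:
Level 0: 177147
Level 1: 59049
Level 2: 19683
Level 3: 6561
Level 4: 2187
Level 5: 729
Level 6: 243
Level 7: 81
Level 8: 27
Level 9: 9
Level 10: 3
Level 11: 1

The root is level 0 and the size-1 base case is level 11 (the tree spans levels 0 through 11, i.e. 12 levels counting the root), so the depth is the number of divisions: log_3(177147) = 11

The recursion tree depth is log_3(177147) = 11. At each level, the problem size is divided by 3, so it takes 11 divisions to reduce to a base case of size 1. The algorithm makes 1 recursive call at each level.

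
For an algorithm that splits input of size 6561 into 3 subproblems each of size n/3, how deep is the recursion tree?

For divide and conquer with division factor 3:

Problem sizes at each level:
Level 0: 6561
Level 1: 2187
Level 2: 729
Level 3: 243
Level 4: 81
Level 5: 27
Level 6: 9
Level 7: 3
Level 8: 1

The root is level 0 and the size-1 base case is level 8 (the tree spans levels 0 through 8, i.e. 9 levels counting the root), so the depth is the number of divisions: log_3(6561) = 8

The recursion tree depth is log_3(6561) = 8. At each level, the problem size is divided by 3, so it takes 8 divisions to reduce to a base case of size 1. The algorithm makes 3 recursive calls at each level.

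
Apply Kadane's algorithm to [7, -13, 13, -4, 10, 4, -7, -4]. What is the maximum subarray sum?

Using Kadane's algorithm on [7, -13, 13, -4, 10, 4, -7, -4]:

Scanning through the array:
Position 1 (value -13): max_ending_here = -6, max_so_far = 7
Position 2 (value 13): max_ending_here = 13, max_so_far = 13
Position 3 (value -4): max_ending_here = 9, max_so_far = 13
Position 4 (value 10): max_ending_here = 19, max_so_far = 19
Position 5 (value 4): max_ending_here = 23, max_so_far = 23
Position 6 (value -7): max_ending_here = 16, max_so_far = 23
Position 7 (value -4): max_ending_here = 12, max_so_far = 23

Maximum subarray: [13, -4, 10, 4]
Maximum sum: 23

The maximum subarray is [13, -4, 10, 4] with sum 23. This subarray runs from index 2 to index 5.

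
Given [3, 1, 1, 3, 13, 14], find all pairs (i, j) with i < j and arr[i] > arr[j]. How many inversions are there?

Finding inversions in [3, 1, 1, 3, 13, 14]:

(0, 1): arr[0]=3 > arr[1]=1
(0, 2): arr[0]=3 > arr[2]=1

Total inversions: 2

The array has 2 inversion(s): (0,1), (0,2). Each pair (i,j) satisfies i < j and arr[i] > arr[j].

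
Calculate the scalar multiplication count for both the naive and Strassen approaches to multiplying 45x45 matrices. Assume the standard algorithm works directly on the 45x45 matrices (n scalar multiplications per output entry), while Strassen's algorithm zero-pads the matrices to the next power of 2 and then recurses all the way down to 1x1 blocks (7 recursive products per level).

Matrix multiplication for 45x45 matrices:

Strassen's algorithm requires power-of-2 dimensions. Pad 45x45 to 64x64 (next power of 2).

Standard algorithm: 45^3 = 91125 multiplications
Strassen's algorithm: 7^(log2(64)) = 7^6 = 117649 multiplications
Difference: 91125 - 117649 = -26524 (Strassen uses MORE here due to padding overhead — for small or just-over-power-of-2 n, padding can outweigh the per-level savings)

Standard: 91125 multiplications (45^3). Strassen: 117649 multiplications (7^6, after padding to 64x64). Strassen reduces 8 recursive multiplications to 7 at each level.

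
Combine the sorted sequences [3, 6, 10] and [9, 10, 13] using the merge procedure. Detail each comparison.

Merging process:

Compare 3 vs 9: take 3 from left. Merged: [3]
Compare 6 vs 9: take 6 from left. Merged: [3, 6]
Compare 10 vs 9: take 9 from right. Merged: [3, 6, 9]
Compare 10 vs 10: take 10 from left. Merged: [3, 6, 9, 10]
Append remaining from right: [10, 13]. Merged: [3, 6, 9, 10, 10, 13]

Final merged array: [3, 6, 9, 10, 10, 13]
Total comparisons: 4

The merged array is [3, 6, 9, 10, 10, 13], requiring 4 comparisons. The merge step runs in O(n) time where n is the total number of elements.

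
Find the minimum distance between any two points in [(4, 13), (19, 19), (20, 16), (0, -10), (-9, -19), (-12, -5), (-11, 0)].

Computing all pairwise distances among 7 points:

d((4, 13), (19, 19)) = 16.1555
d((4, 13), (20, 16)) = 16.2788
d((4, 13), (0, -10)) = 23.3452
d((4, 13), (-9, -19)) = 34.5398
d((4, 13), (-12, -5)) = 24.0832
d((4, 13), (-11, 0)) = 19.8494
d((19, 19), (20, 16)) = 3.1623 <-- minimum
d((19, 19), (0, -10)) = 34.6699
d((19, 19), (-9, -19)) = 47.2017
d((19, 19), (-12, -5)) = 39.2046
d((19, 19), (-11, 0)) = 35.5106
d((20, 16), (0, -10)) = 32.8024
d((20, 16), (-9, -19)) = 45.4533
d((20, 16), (-12, -5)) = 38.2753
d((20, 16), (-11, 0)) = 34.8855
d((0, -10), (-9, -19)) = 12.7279
d((0, -10), (-12, -5)) = 13.0
d((0, -10), (-11, 0)) = 14.8661
d((-9, -19), (-12, -5)) = 14.3178
d((-9, -19), (-11, 0)) = 19.105
d((-12, -5), (-11, 0)) = 5.099

Closest pair: (19, 19) and (20, 16) with distance 3.1623

The closest pair is (19, 19) and (20, 16) with Euclidean distance 3.1623. For 7 points, brute-force pairwise comparison is shown above. For large n, the divide-and-conquer algorithm (sort by x, recurse on halves, check the dividing strip) achieves O(n log n).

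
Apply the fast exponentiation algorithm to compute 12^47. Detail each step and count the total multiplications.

Computing 12^47 by squaring (build up from 12^1; each line after the first costs one multiplication):

12^1 = 12
12^2 = (12^1)^2 = 12^2 = 144
12^4 = (12^2)^2 = 144^2 = 20736
12^5 = 12 * 12^4 = 12 * 20736 = 248832
12^10 = (12^5)^2 = 248832^2 = 61917364224
12^11 = 12 * 12^10 = 12 * 61917364224 = 743008370688
12^22 = (12^11)^2 = 743008370688^2 = 552061438912436417593344
12^23 = 12 * 12^22 = 12 * 552061438912436417593344 = 6624737266949237011120128
12^46 = (12^23)^2 = 6624737266949237011120128^2 = 43887143856106046360568987631860370008329246736384
12^47 = 12 * 12^46 = 12 * 43887143856106046360568987631860370008329246736384 = 526645726273272556326827851582324440099950960836608

Result: 526645726273272556326827851582324440099950960836608
Multiplications needed: 9 (9 lines after 12^1)

12^47 = 526645726273272556326827851582324440099950960836608. Using exponentiation by squaring, this requires 9 multiplications. The key idea: if the exponent is even, square the half-power; if odd, multiply by the base once.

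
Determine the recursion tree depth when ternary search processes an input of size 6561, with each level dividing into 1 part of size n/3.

For divide and conquer with division factor 3:

Problem sizes at each level:
Level 0: 6561
Level 1: 2187
Level 2: 729
Level 3: 243
Level 4: 81
Level 5: 27
Level 6: 9
Level 7: 3
Level 8: 1

The root is level 0 and the size-1 base case is level 8 (the tree spans levels 0 through 8, i.e. 9 levels counting the root), so the depth is the number of divisions: log_3(6561) = 8

The recursion tree depth is log_3(6561) = 8. At each level, the problem size is divided by 3, so it takes 8 divisions to reduce to a base case of size 1. The algorithm makes 1 recursive call at each level.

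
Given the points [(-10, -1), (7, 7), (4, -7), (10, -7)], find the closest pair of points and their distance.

Computing all pairwise distances among 4 points:

d((-10, -1), (7, 7)) = 18.7883
d((-10, -1), (4, -7)) = 15.2315
d((-10, -1), (10, -7)) = 20.8806
d((7, 7), (4, -7)) = 14.3178
d((7, 7), (10, -7)) = 14.3178
d((4, -7), (10, -7)) = 6.0 <-- minimum

Closest pair: (4, -7) and (10, -7) with distance 6.0

The closest pair is (4, -7) and (10, -7) with Euclidean distance 6.0. For 4 points, brute-force pairwise comparison is shown above. For large n, the divide-and-conquer algorithm (sort by x, recurse on halves, check the dividing strip) achieves O(n log n).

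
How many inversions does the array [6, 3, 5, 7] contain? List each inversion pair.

Finding inversions in [6, 3, 5, 7]:

(0, 1): arr[0]=6 > arr[1]=3
(0, 2): arr[0]=6 > arr[2]=5

Total inversions: 2

The array has 2 inversion(s): (0,1), (0,2). Each pair (i,j) satisfies i < j and arr[i] > arr[j].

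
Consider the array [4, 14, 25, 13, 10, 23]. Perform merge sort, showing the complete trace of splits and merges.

Merge sort trace:

Split: [4, 14, 25, 13, 10, 23] -> [4, 14, 25] and [13, 10, 23]
  Split: [4, 14, 25] -> [4] and [14, 25]
    Split: [14, 25] -> [14] and [25]
    Merge: [14] + [25] -> [14, 25]
  Merge: [4] + [14, 25] -> [4, 14, 25]
  Split: [13, 10, 23] -> [13] and [10, 23]
    Split: [10, 23] -> [10] and [23]
    Merge: [10] + [23] -> [10, 23]
  Merge: [13] + [10, 23] -> [10, 13, 23]
Merge: [4, 14, 25] + [10, 13, 23] -> [4, 10, 13, 14, 23, 25]

Final sorted array: [4, 10, 13, 14, 23, 25]

The merge sort proceeds by recursively splitting the array and merging sorted halves.
After all merges, the sorted array is [4, 10, 13, 14, 23, 25].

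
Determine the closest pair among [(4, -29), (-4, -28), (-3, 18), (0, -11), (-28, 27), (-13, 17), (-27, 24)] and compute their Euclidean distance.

Computing all pairwise distances among 7 points:

d((4, -29), (-4, -28)) = 8.0623
d((4, -29), (-3, 18)) = 47.5184
d((4, -29), (0, -11)) = 18.4391
d((4, -29), (-28, 27)) = 64.4981
d((4, -29), (-13, 17)) = 49.0408
d((4, -29), (-27, 24)) = 61.4003
d((-4, -28), (-3, 18)) = 46.0109
d((-4, -28), (0, -11)) = 17.4642
d((-4, -28), (-28, 27)) = 60.0083
d((-4, -28), (-13, 17)) = 45.8912
d((-4, -28), (-27, 24)) = 56.8595
d((-3, 18), (0, -11)) = 29.1548
d((-3, 18), (-28, 27)) = 26.5707
d((-3, 18), (-13, 17)) = 10.0499
d((-3, 18), (-27, 24)) = 24.7386
d((0, -11), (-28, 27)) = 47.2017
d((0, -11), (-13, 17)) = 30.8707
d((0, -11), (-27, 24)) = 44.2041
d((-28, 27), (-13, 17)) = 18.0278
d((-28, 27), (-27, 24)) = 3.1623 <-- minimum
d((-13, 17), (-27, 24)) = 15.6525

Closest pair: (-28, 27) and (-27, 24) with distance 3.1623

The closest pair is (-28, 27) and (-27, 24) with Euclidean distance 3.1623. For 7 points, brute-force pairwise comparison is shown above. For large n, the divide-and-conquer algorithm (sort by x, recurse on halves, check the dividing strip) achieves O(n log n).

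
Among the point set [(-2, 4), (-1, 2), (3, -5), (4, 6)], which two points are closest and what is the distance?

Computing all pairwise distances among 4 points:

d((-2, 4), (-1, 2)) = 2.2361 <-- minimum
d((-2, 4), (3, -5)) = 10.2956
d((-2, 4), (4, 6)) = 6.3246
d((-1, 2), (3, -5)) = 8.0623
d((-1, 2), (4, 6)) = 6.4031
d((3, -5), (4, 6)) = 11.0454

Closest pair: (-2, 4) and (-1, 2) with distance 2.2361

The closest pair is (-2, 4) and (-1, 2) with Euclidean distance 2.2361. For 4 points, brute-force pairwise comparison is shown above. For large n, the divide-and-conquer algorithm (sort by x, recurse on halves, check the dividing strip) achieves O(n log n).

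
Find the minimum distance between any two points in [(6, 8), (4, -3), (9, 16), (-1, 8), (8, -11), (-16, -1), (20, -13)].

Computing all pairwise distances among 7 points:

d((6, 8), (4, -3)) = 11.1803
d((6, 8), (9, 16)) = 8.544
d((6, 8), (-1, 8)) = 7.0 <-- minimum
d((6, 8), (8, -11)) = 19.105
d((6, 8), (-16, -1)) = 23.7697
d((6, 8), (20, -13)) = 25.2389
d((4, -3), (9, 16)) = 19.6469
d((4, -3), (-1, 8)) = 12.083
d((4, -3), (8, -11)) = 8.9443
d((4, -3), (-16, -1)) = 20.0998
d((4, -3), (20, -13)) = 18.868
d((9, 16), (-1, 8)) = 12.8062
d((9, 16), (8, -11)) = 27.0185
d((9, 16), (-16, -1)) = 30.2324
d((9, 16), (20, -13)) = 31.0161
d((-1, 8), (8, -11)) = 21.0238
d((-1, 8), (-16, -1)) = 17.4929
d((-1, 8), (20, -13)) = 29.6985
d((8, -11), (-16, -1)) = 26.0
d((8, -11), (20, -13)) = 12.1655
d((-16, -1), (20, -13)) = 37.9473

Closest pair: (6, 8) and (-1, 8) with distance 7.0

The closest pair is (6, 8) and (-1, 8) with Euclidean distance 7.0. For 7 points, brute-force pairwise comparison is shown above. For large n, the divide-and-conquer algorithm (sort by x, recurse on halves, check the dividing strip) achieves O(n log n).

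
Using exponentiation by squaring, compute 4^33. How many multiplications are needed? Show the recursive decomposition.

Computing 4^33 by squaring (build up from 4^1; each line after the first costs one multiplication):

4^1 = 4
4^2 = (4^1)^2 = 4^2 = 16
4^4 = (4^2)^2 = 16^2 = 256
4^8 = (4^4)^2 = 256^2 = 65536
4^16 = (4^8)^2 = 65536^2 = 4294967296
4^32 = (4^16)^2 = 4294967296^2 = 18446744073709551616
4^33 = 4 * 4^32 = 4 * 18446744073709551616 = 73786976294838206464

Result: 73786976294838206464
Multiplications needed: 6 (6 lines after 4^1)

4^33 = 73786976294838206464. Using exponentiation by squaring, this requires 6 multiplications. The key idea: if the exponent is even, square the half-power; if odd, multiply by the base once.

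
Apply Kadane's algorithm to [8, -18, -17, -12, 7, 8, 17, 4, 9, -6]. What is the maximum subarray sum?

Using Kadane's algorithm on [8, -18, -17, -12, 7, 8, 17, 4, 9, -6]:

Scanning through the array:
Position 1 (value -18): max_ending_here = -10, max_so_far = 8
Position 2 (value -17): max_ending_here = -17, max_so_far = 8
Position 3 (value -12): max_ending_here = -12, max_so_far = 8
Position 4 (value 7): max_ending_here = 7, max_so_far = 8
Position 5 (value 8): max_ending_here = 15, max_so_far = 15
Position 6 (value 17): max_ending_here = 32, max_so_far = 32
Position 7 (value 4): max_ending_here = 36, max_so_far = 36
Position 8 (value 9): max_ending_here = 45, max_so_far = 45
Position 9 (value -6): max_ending_here = 39, max_so_far = 45

Maximum subarray: [7, 8, 17, 4, 9]
Maximum sum: 45

The maximum subarray is [7, 8, 17, 4, 9] with sum 45. This subarray runs from index 4 to index 8.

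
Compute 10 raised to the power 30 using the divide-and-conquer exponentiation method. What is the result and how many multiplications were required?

Computing 10^30 by squaring (build up from 10^1; each line after the first costs one multiplication):

10^1 = 10
10^2 = (10^1)^2 = 10^2 = 100
10^3 = 10 * 10^2 = 10 * 100 = 1000
10^6 = (10^3)^2 = 1000^2 = 1000000
10^7 = 10 * 10^6 = 10 * 1000000 = 10000000
10^14 = (10^7)^2 = 10000000^2 = 100000000000000
10^15 = 10 * 10^14 = 10 * 100000000000000 = 1000000000000000
10^30 = (10^15)^2 = 1000000000000000^2 = 1000000000000000000000000000000

Result: 1000000000000000000000000000000
Multiplications needed: 7 (7 lines after 10^1)

10^30 = 1000000000000000000000000000000. Using exponentiation by squaring, this requires 7 multiplications. The key idea: if the exponent is even, square the half-power; if odd, multiply by the base once.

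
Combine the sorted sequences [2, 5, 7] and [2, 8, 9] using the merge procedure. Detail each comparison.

Merging process:

Compare 2 vs 2: take 2 from left. Merged: [2]
Compare 5 vs 2: take 2 from right. Merged: [2, 2]
Compare 5 vs 8: take 5 from left. Merged: [2, 2, 5]
Compare 7 vs 8: take 7 from left. Merged: [2, 2, 5, 7]
Append remaining from right: [8, 9]. Merged: [2, 2, 5, 7, 8, 9]

Final merged array: [2, 2, 5, 7, 8, 9]
Total comparisons: 4

The merged array is [2, 2, 5, 7, 8, 9], requiring 4 comparisons. The merge step runs in O(n) time where n is the total number of elements.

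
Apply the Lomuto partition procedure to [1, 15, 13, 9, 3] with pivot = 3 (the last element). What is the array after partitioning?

Lomuto partition with pivot = 3:

Initial array: [1, 15, 13, 9, 3]

arr[0]=1 <= 3: swap with position 0, array becomes [1, 15, 13, 9, 3]
arr[1]=15 > 3: no swap
arr[2]=13 > 3: no swap
arr[3]=9 > 3: no swap

Place pivot at position 1: [1, 3, 13, 9, 15]
Pivot position: 1

After partitioning with pivot 3, the array becomes [1, 3, 13, 9, 15]. The pivot is placed at index 1. All elements to the left of the pivot are <= 3, and all elements to the right are > 3.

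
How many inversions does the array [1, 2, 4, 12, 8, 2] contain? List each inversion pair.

Finding inversions in [1, 2, 4, 12, 8, 2]:

(2, 5): arr[2]=4 > arr[5]=2
(3, 4): arr[3]=12 > arr[4]=8
(3, 5): arr[3]=12 > arr[5]=2
(4, 5): arr[4]=8 > arr[5]=2

Total inversions: 4

The array has 4 inversion(s): (2,5), (3,4), (3,5), (4,5). Each pair (i,j) satisfies i < j and arr[i] > arr[j].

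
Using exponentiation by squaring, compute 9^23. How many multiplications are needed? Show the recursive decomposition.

Computing 9^23 by squaring (build up from 9^1; each line after the first costs one multiplication):

9^1 = 9
9^2 = (9^1)^2 = 9^2 = 81
9^4 = (9^2)^2 = 81^2 = 6561
9^5 = 9 * 9^4 = 9 * 6561 = 59049
9^10 = (9^5)^2 = 59049^2 = 3486784401
9^11 = 9 * 9^10 = 9 * 3486784401 = 31381059609
9^22 = (9^11)^2 = 31381059609^2 = 984770902183611232881
9^23 = 9 * 9^22 = 9 * 984770902183611232881 = 8862938119652501095929

Result: 8862938119652501095929
Multiplications needed: 7 (7 lines after 9^1)

9^23 = 8862938119652501095929. Using exponentiation by squaring, this requires 7 multiplications. The key idea: if the exponent is even, square the half-power; if odd, multiply by the base once.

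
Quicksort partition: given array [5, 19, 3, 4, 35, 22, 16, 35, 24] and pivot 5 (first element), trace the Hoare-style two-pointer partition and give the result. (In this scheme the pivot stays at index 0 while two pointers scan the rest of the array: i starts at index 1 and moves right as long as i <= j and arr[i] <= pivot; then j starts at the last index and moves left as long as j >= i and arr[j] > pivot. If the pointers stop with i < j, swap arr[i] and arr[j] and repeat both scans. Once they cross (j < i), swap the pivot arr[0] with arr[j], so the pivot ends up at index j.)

Hoare-style two-pointer partition with pivot = 5:

Initial array: [5, 19, 3, 4, 35, 22, 16, 35, 24]

Pointers start at i = 1, j = 8.
i stops at index 1 (arr[1]=19 > 5), j stops at index 3 (arr[3]=4 <= 5): swap arr[1] and arr[3], array becomes [5, 4, 3, 19, 35, 22, 16, 35, 24]
i ends at 3, j ends at 2: the pointers have crossed (j < i), so scanning stops.

Swap pivot arr[0] with arr[2] to place pivot at position 2: [3, 4, 5, 19, 35, 22, 16, 35, 24]
Pivot position: 2

After partitioning with pivot 5, the array becomes [3, 4, 5, 19, 35, 22, 16, 35, 24]. The pivot is placed at index 2. All elements to the left of the pivot are <= 5, and all elements to the right are > 5.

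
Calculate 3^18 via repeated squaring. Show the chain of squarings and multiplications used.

Computing 3^18 by squaring (build up from 3^1; each line after the first costs one multiplication):

3^1 = 3
3^2 = (3^1)^2 = 3^2 = 9
3^4 = (3^2)^2 = 9^2 = 81
3^8 = (3^4)^2 = 81^2 = 6561
3^9 = 3 * 3^8 = 3 * 6561 = 19683
3^18 = (3^9)^2 = 19683^2 = 387420489

Result: 387420489
Multiplications needed: 5 (5 lines after 3^1)

3^18 = 387420489. Using exponentiation by squaring, this requires 5 multiplications. The key idea: if the exponent is even, square the half-power; if odd, multiply by the base once.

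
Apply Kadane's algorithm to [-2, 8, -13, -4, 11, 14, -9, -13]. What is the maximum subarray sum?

Using Kadane's algorithm on [-2, 8, -13, -4, 11, 14, -9, -13]:

Scanning through the array:
Position 1 (value 8): max_ending_here = 8, max_so_far = 8
Position 2 (value -13): max_ending_here = -5, max_so_far = 8
Position 3 (value -4): max_ending_here = -4, max_so_far = 8
Position 4 (value 11): max_ending_here = 11, max_so_far = 11
Position 5 (value 14): max_ending_here = 25, max_so_far = 25
Position 6 (value -9): max_ending_here = 16, max_so_far = 25
Position 7 (value -13): max_ending_here = 3, max_so_far = 25

Maximum subarray: [11, 14]
Maximum sum: 25

The maximum subarray is [11, 14] with sum 25. This subarray runs from index 4 to index 5.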